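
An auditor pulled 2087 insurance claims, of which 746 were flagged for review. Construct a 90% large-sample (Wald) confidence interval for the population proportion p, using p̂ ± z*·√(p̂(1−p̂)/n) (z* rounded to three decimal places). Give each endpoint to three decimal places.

(0.340, 0.375)

The sample proportion is 746/2087 = 0.35745.
Standard error of p̂: √(0.229680/2087) = √0.000110053 = 0.010491.
The 90% critical value is z* = 1.645.
Margin = 1.645·0.010491 = 0.01726.
So the interval runs from 0.340 to 0.375.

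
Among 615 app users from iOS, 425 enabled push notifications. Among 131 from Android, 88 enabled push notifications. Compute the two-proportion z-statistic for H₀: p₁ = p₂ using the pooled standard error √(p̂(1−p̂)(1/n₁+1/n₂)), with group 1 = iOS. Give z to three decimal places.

p̂₁ = 425/615 = 0.69106, p̂₂ = 88/131 = 0.67176.
Pooled p̂ = (425+88)/(615+131) = 513/746 = 0.68767.
Pooled SE = √[0.2147809·0.00925960] ≈ 0.044596.
z = (p̂₁ − p̂₂)/SE = (0.69106 − 0.67176)/0.044596 = 0.01930/0.044596 = 0.433.

z = 0.433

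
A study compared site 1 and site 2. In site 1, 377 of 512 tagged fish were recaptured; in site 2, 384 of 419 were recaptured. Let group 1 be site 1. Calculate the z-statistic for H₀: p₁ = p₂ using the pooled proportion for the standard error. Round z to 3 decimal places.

z = -7.078

Sample proportions: p̂₁ = 377/512 = 0.73633 and p̂₂ = 384/419 = 0.91647.
Pooled p̂ = (377+384)/(512+419) = 761/931 = 0.81740.
Pooled SE = √[0.1492568·0.00433976] ≈ 0.025451.
z = -0.18014/0.025451 = -7.078.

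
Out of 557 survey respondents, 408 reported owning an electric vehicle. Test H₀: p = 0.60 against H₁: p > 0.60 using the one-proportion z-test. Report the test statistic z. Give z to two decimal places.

z = 6.38

With x = 408 successes in n = 557, p̂ = 0.73250.
Under H₀, SE = √(p₀(1−p₀)/n) = √(0.60·0.40/557) = √0.000430880 = 0.020758.
z = (p̂ − p₀)/SE = (0.73250 − 0.60)/0.020758 = 6.38.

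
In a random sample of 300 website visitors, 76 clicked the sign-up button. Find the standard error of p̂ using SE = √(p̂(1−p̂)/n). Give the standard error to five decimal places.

SE = 0.02511

Sample proportion p̂ = 76/300 = 0.25333.
p̂(1−p̂) = 0.189154.
SE = √(0.189154/300) = √0.000630513 = 0.02511.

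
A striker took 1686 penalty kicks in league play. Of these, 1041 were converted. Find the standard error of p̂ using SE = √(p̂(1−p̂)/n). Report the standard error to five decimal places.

The sample proportion is 1041/1686 = 0.61744.
p̂(1−p̂) = 0.236208.
Dividing by n and taking the root: √0.000140100 = 0.01184.

SE = 0.01184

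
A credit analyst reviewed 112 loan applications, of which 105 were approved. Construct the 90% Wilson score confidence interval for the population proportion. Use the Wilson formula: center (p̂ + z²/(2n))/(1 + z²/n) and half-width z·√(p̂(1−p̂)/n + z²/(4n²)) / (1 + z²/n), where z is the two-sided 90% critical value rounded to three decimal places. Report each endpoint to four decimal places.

Here p̂ = 105/112 = 0.93750 and z = 1.645 (z² = 2.706025).
1 + z²/n = 1.024161.
Center = (0.93750 + 0.012080)/1.024161 = 0.92718.
Radicand: p̂(1−p̂)/n + z²/(4n²) = 0.000523158 + 0.000053931 = 0.000577089.
Half-width = z·√(radicand)/denom = 1.645·0.024023/1.024161 = 0.03859.
Interval: 0.92718 ± 0.03859 → (0.8886, 0.9658).

(0.8886, 0.9658)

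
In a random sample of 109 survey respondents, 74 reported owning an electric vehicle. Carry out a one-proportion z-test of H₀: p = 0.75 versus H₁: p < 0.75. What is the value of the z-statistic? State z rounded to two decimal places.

z = -1.71

Sample proportion p̂ = 74/109 = 0.67890.
SE₀ = √(0.75·0.25/109) = 0.041475.
Test statistic: z = -0.07110/0.041475 = -1.71.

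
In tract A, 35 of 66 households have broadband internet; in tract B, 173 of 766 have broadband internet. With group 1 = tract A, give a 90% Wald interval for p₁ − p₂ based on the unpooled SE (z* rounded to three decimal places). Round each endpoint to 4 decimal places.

p̂₁ = 35/66 = 0.53030, p̂₂ = 173/766 = 0.22585; p̂₁ − p̂₂ = 0.30445.
SE = √(0.003773966 + 0.000228252) = √0.004002218 = 0.063263.
The 90% critical value is z* = 1.645. Margin of error = 0.10407.
So the interval runs from 0.2004 to 0.4085.

(0.2004, 0.4085)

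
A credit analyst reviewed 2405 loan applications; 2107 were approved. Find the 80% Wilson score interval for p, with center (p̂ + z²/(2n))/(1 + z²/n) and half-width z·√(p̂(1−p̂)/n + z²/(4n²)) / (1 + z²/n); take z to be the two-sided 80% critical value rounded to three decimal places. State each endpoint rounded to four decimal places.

Here p̂ = 2107/2405 = 0.87609 and z = 1.282 (z² = 1.643524).
Denominator 1 + z²/n = 1 + 1.643524/2405 = 1.000683.
Center = (0.87609 + 0.000342)/1.000683 = 0.87583.
Radicand: p̂(1−p̂)/n + z²/(4n²) = 0.000045137 + 0.000000071 = 0.000045208.
Half-width = z·√(radicand)/denom = 1.282·0.006724/1.000683 = 0.00861.
Interval: 0.87583 ± 0.00861 → (0.8672, 0.8844).

(0.8672, 0.8844)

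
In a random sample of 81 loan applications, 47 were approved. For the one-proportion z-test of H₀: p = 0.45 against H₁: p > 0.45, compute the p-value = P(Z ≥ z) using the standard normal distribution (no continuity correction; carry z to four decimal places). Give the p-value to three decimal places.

The sample proportion is 47/81 = 0.58025.
SE₀ = √(0.45·0.55/81) = 0.055277.
Test statistic (full precision, shown to 4 dp): z = (47/81 − 0.45)/SE₀ ≈ 2.3563.
p-value = P(Z ≥ z) with z = 2.3563 → 0.009.

p-value = 0.009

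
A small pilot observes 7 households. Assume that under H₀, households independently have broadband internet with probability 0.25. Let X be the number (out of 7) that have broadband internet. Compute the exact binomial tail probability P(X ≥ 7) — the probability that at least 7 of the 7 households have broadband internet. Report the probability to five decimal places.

X is binomial with n = 7 and p = 0.25.
P(X ≥ 7) = C(7,7)·0.25^7·0.75^0.
= 0.000061 = 0.00006.

P = 0.00006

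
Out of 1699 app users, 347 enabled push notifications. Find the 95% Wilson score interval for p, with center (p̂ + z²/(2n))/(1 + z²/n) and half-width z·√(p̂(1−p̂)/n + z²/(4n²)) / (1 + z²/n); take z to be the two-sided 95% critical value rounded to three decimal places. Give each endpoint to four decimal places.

(0.1857, 0.2241)

p̂ = 347/1699 = 0.20424; z = 1.960, so z² = 3.841600.
1 + z²/n = 1.002261.
Center = (0.20424 + 0.001131)/1.002261 = 0.20491.
Radicand: p̂(1−p̂)/n + z²/(4n²) = 0.000095659 + 0.000000333 = 0.000095992.
Half-width = 1.960·√0.000095992/1.002261 = 0.01916.
Interval: 0.20491 ± 0.01916 → (0.1857, 0.2241).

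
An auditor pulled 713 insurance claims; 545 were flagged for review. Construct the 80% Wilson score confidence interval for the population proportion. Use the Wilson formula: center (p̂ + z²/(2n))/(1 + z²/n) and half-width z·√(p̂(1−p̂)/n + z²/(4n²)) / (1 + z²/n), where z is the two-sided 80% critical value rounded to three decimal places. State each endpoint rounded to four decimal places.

(0.7434, 0.7841)

Here p̂ = 545/713 = 0.76438 and z = 1.282 (z² = 1.643524).
Denominator 1 + z²/n = 1 + 1.643524/713 = 1.002305.
Center = (0.76438 + 0.001153)/1.002305 = 0.76377.
Radicand: p̂(1−p̂)/n + z²/(4n²) = 0.000252602 + 0.000000808 = 0.000253410.
Half-width = z·√(radicand)/denom = 1.282·0.015919/1.002305 = 0.02036.
CI: 0.76377 ± 0.02036 = (0.7434, 0.7841).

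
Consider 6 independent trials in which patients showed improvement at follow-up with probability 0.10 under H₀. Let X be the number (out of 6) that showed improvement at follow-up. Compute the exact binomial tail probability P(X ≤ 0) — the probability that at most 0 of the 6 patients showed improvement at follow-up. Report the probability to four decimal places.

X is binomial with n = 6 and p = 0.10.
P(X ≤ 0) = C(6,0)·0.10^0·0.90^6.
= 0.531441 = 0.5314.

P = 0.5314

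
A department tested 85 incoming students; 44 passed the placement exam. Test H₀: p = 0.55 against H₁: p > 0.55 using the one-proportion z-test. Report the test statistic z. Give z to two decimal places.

z = -0.60

Sample proportion p̂ = 44/85 = 0.51765.
SE₀ = √(0.55·0.45/85) = 0.053961.
z = (0.51765 − 0.55)/0.053961 = -0.03235/0.053961 = -0.60.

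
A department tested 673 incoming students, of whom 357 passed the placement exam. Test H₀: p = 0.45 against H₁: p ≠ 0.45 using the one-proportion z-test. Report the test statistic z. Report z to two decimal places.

z = 4.20

p̂ = 357/673 = 0.53046.
Null standard error: √(0.45·0.55/673) = √0.000367756 = 0.019177.
z = (p̂ − p₀)/SE = (0.53046 − 0.45)/0.019177 = 4.20.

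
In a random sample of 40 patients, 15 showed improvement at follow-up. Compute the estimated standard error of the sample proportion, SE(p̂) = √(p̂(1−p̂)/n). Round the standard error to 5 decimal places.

SE = 0.07655

The sample proportion is 15/40 = 0.37500.
p̂(1−p̂) = 0.234375.
Dividing by n and taking the root: √0.005859375 = 0.07655.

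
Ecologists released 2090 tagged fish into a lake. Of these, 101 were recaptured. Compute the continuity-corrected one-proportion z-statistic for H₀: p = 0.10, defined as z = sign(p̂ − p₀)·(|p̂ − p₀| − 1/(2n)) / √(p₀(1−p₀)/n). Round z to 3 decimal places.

Sample proportion p̂ = 101/2090 = 0.04833. p̂ − p₀ = -0.051675.
1/(2n) = 0.000239.
Corrected numerator: |-0.051675| − 0.000239 = 0.051436.
Null standard error: √(0.10·0.90/2090) = √0.000043062 = 0.006562.
z = (−)0.051436/0.006562 = -7.838.

z = -7.838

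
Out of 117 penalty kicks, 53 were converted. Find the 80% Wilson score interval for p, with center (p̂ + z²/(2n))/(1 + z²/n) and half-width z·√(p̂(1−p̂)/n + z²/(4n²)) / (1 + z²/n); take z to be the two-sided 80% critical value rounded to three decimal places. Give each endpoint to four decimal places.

Here p̂ = 53/117 = 0.45299 and z = 1.282 (z² = 1.643524).
Denominator 1 + z²/n = 1 + 1.643524/117 = 1.014047.
Adjusted center: (0.45299 + z²/(2n))/1.014047 = 0.45364.
Radicand: p̂(1−p̂)/n + z²/(4n²) = 0.002117865 + 0.000030015 = 0.002147880.
Half-width = z·√(radicand)/denom = 1.282·0.046345/1.014047 = 0.05859.
Interval: 0.45364 ± 0.05859 → (0.3951, 0.5122).

(0.3951, 0.5122)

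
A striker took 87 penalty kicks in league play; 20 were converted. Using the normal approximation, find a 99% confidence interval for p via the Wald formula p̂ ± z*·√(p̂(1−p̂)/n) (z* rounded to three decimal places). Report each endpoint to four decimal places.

(0.1137, 0.3461)

p̂ = 20/87 = 0.22989.
SE(p̂) = √(0.22989·0.77011/87) = 0.045110.
The 99% critical value is z* = 2.576.
Margin = 2.576·0.045110 = 0.11620.
CI: 0.22989 ± 0.11620 = (0.1137, 0.3461).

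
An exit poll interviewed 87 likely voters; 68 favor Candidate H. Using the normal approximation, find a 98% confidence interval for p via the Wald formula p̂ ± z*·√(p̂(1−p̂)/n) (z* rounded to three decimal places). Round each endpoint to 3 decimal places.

Sample proportion p̂ = 68/87 = 0.78161.
SE = √(p̂(1−p̂)/n) = √(0.170696/87) = 0.044295.
z* = 2.326 at the 98% level.
Margin = 2.326·0.044295 = 0.10303.
CI: 0.78161 ± 0.10303 = (0.679, 0.885).

(0.679, 0.885)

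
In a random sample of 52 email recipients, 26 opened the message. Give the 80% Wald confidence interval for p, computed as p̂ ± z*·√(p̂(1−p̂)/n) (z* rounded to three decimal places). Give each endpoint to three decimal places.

(0.411, 0.589)

The sample proportion is 26/52 = 0.50000.
Standard error of p̂: √(0.250000/52) = √0.004807692 = 0.069338.
For 80% confidence, z* = 1.282.
Margin = 1.282·0.069338 = 0.08889.
CI: 0.50000 ± 0.08889 = (0.411, 0.589).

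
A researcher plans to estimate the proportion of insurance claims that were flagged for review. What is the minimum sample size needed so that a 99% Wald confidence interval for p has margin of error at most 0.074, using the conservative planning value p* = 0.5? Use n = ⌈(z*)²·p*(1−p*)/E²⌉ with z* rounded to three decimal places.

n = 303

For 99% confidence, z* = 2.576.
p*(1−p*) = 0.2500.
Required n before rounding: 6.635776 × 0.2500 / 0.074² = 302.948.
Rounding up, n = 303.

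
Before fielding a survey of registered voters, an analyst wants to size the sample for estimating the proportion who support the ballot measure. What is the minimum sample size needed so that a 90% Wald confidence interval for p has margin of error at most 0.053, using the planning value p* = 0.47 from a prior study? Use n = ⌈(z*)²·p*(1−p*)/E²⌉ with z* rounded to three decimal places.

The 90% critical value is z* = 1.645.
p*(1−p*) = 0.2491.
Required n before rounding: 2.706025 × 0.2491 / 0.053² = 239.968.
⌈239.968⌉ = 240.

n = 240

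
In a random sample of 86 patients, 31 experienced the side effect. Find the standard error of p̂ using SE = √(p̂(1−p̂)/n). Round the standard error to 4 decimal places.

p̂ = 31/86 = 0.36047.
p̂(1−p̂) = 0.230531.
SE = √(0.230531/86) = 0.0518.

SE = 0.0518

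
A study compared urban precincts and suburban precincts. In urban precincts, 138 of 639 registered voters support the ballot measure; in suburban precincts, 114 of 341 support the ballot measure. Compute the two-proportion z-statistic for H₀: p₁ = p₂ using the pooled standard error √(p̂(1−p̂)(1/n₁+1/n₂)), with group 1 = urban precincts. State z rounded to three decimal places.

z = -4.038

Sample proportions: p̂₁ = 138/639 = 0.21596 and p̂₂ = 114/341 = 0.33431.
Pooled p̂ = (138+114)/(639+341) = 252/980 = 0.25714.
Pooled SE = √[0.1910204·0.00449750] ≈ 0.029311.
z = (p̂₁ − p̂₂)/SE = (0.21596 − 0.33431)/0.029311 = -0.11835/0.029311 = -4.038.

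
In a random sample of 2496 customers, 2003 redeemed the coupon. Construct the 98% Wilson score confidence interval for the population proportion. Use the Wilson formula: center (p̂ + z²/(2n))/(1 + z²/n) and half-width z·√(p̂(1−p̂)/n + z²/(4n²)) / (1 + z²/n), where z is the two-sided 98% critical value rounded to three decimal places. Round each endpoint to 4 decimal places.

p̂ = 2003/2496 = 0.80248; z = 2.326, so z² = 5.410276.
Denominator 1 + z²/n = 1 + 5.410276/2496 = 1.002168.
Center = (0.80248 + 0.001084)/1.002168 = 0.80183.
Radicand: p̂(1−p̂)/n + z²/(4n²) = 0.000063503 + 0.000000217 = 0.000063720.
Half-width = 2.326·√0.000063720/1.002168 = 0.01853.
So the interval runs from 0.7833 to 0.8204.

(0.7833, 0.8204)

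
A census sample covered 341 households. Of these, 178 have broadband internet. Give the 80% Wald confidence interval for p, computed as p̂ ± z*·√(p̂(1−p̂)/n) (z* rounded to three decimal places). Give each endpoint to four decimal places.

(0.4873, 0.5567)

The sample proportion is 178/341 = 0.52199.
Standard error of p̂: √(0.249516/341) = √0.000731719 = 0.027050.
The 80% critical value is z* = 1.282.
Margin of error: 1.282 × 0.027050 = 0.03468.
So the interval runs from 0.4873 to 0.5567.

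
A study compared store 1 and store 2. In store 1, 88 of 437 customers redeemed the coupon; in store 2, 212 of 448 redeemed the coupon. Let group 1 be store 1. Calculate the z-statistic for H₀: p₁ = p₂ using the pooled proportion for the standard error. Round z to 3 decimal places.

z = -8.541

Sample proportions: p̂₁ = 88/437 = 0.20137 and p̂₂ = 212/448 = 0.47321.
Pooled p̂ = (88+212)/(437+448) = 300/885 = 0.33898.
SE = √[p̂(1−p̂)(1/n₁+1/n₂)] = √[0.33898·0.66102·(1/437+1/448)] ≈ 0.031826.
z = -0.27184/0.031826 = -8.541.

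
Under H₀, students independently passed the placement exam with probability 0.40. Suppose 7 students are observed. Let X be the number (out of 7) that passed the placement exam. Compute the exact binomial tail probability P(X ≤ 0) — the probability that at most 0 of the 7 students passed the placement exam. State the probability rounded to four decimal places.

P = 0.0280

X is binomial with n = 7 and p = 0.40.
P(X ≤ 0) = C(7,0)·0.40^0·0.60^7.
= 0.027994 = 0.0280.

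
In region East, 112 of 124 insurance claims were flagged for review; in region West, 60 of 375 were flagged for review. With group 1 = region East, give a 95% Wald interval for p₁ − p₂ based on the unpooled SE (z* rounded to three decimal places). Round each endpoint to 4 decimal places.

p̂₁ = 0.90323, p̂₂ = 0.16000, so the observed difference is 0.74323.
SE = √(0.000704911 + 0.000358400) = √0.001063311 = 0.032608.
z* = 1.960 at the 95% level. Margin = 1.960·0.032608 = 0.06391.
Interval: 0.74323 ± 0.06391 → (0.6793, 0.8071).

(0.6793, 0.8071)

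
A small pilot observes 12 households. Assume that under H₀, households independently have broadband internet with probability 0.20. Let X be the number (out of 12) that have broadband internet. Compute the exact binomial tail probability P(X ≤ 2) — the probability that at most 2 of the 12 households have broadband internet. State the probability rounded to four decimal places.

P = 0.5583

X ~ Binomial(n=12, p=0.20).
P(X ≤ 2) = C(12,0)·0.20^0·0.80^12 + C(12,1)·0.20^1·0.80^11 + C(12,2)·0.20^2·0.80^10.
= 0.068719 + 0.206158 + 0.283468 = 0.5583.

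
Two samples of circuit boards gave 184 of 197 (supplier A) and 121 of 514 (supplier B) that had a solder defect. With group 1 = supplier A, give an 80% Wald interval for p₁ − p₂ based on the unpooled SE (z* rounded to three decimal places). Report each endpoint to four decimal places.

(0.6656, 0.7316)

p̂₁ = 0.93401, p̂₂ = 0.23541, so the observed difference is 0.69860.
Unpooled SE = √(p̂₁(1−p̂₁)/n₁ + p̂₂(1−p̂₂)/n₂) = √(0.000312869 + 0.000350178) = 0.025750.
For 80% confidence, z* = 1.282. Margin of error = 0.03301.
CI: 0.69860 ± 0.03301 = (0.6656, 0.7316).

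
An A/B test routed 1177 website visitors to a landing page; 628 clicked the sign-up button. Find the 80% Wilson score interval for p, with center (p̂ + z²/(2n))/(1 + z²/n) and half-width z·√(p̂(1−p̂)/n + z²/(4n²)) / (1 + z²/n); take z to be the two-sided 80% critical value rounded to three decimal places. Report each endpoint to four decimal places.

(0.5149, 0.5521)

Here p̂ = 628/1177 = 0.53356 and z = 1.282 (z² = 1.643524).
1 + z²/n = 1.001396.
Adjusted center: (0.53356 + z²/(2n))/1.001396 = 0.53351.
Radicand: p̂(1−p̂)/n + z²/(4n²) = 0.000211448 + 0.000000297 = 0.000211745.
Half-width = z·√(radicand)/denom = 1.282·0.014551/1.001396 = 0.01863.
So the interval runs from 0.5149 to 0.5521.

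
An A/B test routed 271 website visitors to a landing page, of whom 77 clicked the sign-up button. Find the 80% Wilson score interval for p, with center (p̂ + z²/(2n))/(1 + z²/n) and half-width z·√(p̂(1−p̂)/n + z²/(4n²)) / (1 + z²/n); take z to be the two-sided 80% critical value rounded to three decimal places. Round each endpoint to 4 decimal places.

(0.2504, 0.3205)

p̂ = 77/271 = 0.28413; z = 1.282, so z² = 1.643524.
Denominator 1 + z²/n = 1 + 1.643524/271 = 1.006065.
Center = (0.28413 + 0.003032)/1.006065 = 0.28543.
Radicand: p̂(1−p̂)/n + z²/(4n²) = 0.000750559 + 0.000005595 = 0.000756154.
Half-width = 1.282·√0.000756154/1.006065 = 0.03504.
Interval: 0.28543 ± 0.03504 → (0.2504, 0.3205).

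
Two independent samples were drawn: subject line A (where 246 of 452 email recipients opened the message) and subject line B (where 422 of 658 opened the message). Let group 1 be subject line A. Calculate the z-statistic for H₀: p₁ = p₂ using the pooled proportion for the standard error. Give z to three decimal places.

z = -3.247

Sample proportions: p̂₁ = 246/452 = 0.54425 and p̂₂ = 422/658 = 0.64134.
Pooled p̂ = (246+422)/(452+658) = 668/1110 = 0.60180.
SE = √[p̂(1−p̂)(1/n₁+1/n₂)] = √[0.60180·0.39820·(1/452+1/658)] ≈ 0.029906.
z = (p̂₁ − p̂₂)/SE = (0.54425 − 0.64134)/0.029906 = -0.09709/0.029906 = -3.247.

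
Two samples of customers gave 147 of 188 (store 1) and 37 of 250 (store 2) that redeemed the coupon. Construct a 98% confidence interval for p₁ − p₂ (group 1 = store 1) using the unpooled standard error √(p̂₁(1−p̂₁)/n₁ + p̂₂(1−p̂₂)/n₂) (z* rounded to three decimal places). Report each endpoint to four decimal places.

(0.5465, 0.7213)

p̂₁ = 147/188 = 0.78191, p̂₂ = 37/250 = 0.14800; p̂₁ − p̂₂ = 0.63391.
Unpooled SE = √(p̂₁(1−p̂₁)/n₁ + p̂₂(1−p̂₂)/n₂) = √(0.000907043 + 0.000504384) = 0.037569.
z* = 2.326 at the 98% level. Margin of error = 0.08739.
Interval: 0.63391 ± 0.08739 → (0.5465, 0.7213).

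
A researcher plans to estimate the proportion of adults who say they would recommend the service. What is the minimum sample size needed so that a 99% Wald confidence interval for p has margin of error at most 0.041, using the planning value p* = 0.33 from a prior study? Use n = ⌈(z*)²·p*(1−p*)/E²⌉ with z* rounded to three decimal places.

n = 873

The 99% critical value is z* = 2.576.
p*(1−p*) = 0.2211.
(z*)²·p*(1−p*)/E² = 6.635776·0.2211/0.001681 = 872.796.
Rounding up, n = 873.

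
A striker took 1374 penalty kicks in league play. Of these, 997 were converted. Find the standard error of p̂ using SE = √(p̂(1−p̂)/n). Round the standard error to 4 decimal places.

SE = 0.0120

Sample proportion p̂ = 997/1374 = 0.72562.
p̂(1−p̂) = 0.72562·0.27438 = 0.199096.
SE = √(0.199096/1374) = √0.000144902 = 0.0120.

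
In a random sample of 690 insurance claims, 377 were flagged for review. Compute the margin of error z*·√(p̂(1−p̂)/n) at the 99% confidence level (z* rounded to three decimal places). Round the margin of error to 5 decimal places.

ME = 0.04882

With x = 377 successes in n = 690, p̂ = 0.54638.
Standard error of p̂: √(0.247849/690) = √0.000359202 = 0.018953.
For 99% confidence, z* = 2.576.
ME = 2.576·0.018953 = 0.04882.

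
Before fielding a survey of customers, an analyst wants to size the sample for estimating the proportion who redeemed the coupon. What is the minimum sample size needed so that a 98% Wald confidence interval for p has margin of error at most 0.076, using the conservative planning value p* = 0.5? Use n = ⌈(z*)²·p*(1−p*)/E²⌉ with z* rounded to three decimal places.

For 98% confidence, z* = 2.326.
p*(1−p*) = 0.50·0.50 = 0.2500.
Required n before rounding: 5.410276 × 0.2500 / 0.076² = 234.171.
Rounding up, n = 235.

n = 235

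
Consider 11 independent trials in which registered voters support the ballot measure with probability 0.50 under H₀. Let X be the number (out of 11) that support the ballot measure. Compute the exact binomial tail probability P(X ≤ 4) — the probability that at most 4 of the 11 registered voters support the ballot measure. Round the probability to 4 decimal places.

P = 0.2744

X is binomial with n = 11 and p = 0.50.
P(X ≤ 4) = Σ_{j=0}^{4} C(11,j)·0.50^j·0.50^{11−j}.
= 0.000488 + 0.005371 + 0.026855 + 0.080566 + 0.161133 = 0.2744.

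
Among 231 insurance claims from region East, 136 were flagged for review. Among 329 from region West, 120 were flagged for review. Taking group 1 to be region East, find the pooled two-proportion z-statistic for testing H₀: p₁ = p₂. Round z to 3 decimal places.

p̂₁ = 136/231 = 0.58874, p̂₂ = 120/329 = 0.36474.
Pooled p̂ = (136+120)/(231+329) = 256/560 = 0.45714.
Pooled SE = √[0.2481633·0.00736852] ≈ 0.042762.
z = (p̂₁ − p̂₂)/SE = (0.58874 − 0.36474)/0.042762 = 0.22400/0.042762 = 5.238.

z = 5.238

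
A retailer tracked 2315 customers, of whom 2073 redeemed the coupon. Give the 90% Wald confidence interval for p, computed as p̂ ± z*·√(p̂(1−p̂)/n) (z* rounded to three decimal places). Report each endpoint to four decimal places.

(0.8850, 0.9059)

With x = 2073 successes in n = 2315, p̂ = 0.89546.
SE = √(p̂(1−p̂)/n) = √(0.093608/2315) = 0.006359.
For 90% confidence, z* = 1.645.
Margin of error: 1.645 × 0.006359 = 0.01046.
Interval: 0.89546 ± 0.01046 → (0.8850, 0.9059).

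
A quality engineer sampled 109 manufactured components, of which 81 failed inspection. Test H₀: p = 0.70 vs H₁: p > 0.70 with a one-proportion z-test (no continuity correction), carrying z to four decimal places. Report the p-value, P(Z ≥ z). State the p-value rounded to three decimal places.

With x = 81 successes in n = 109, p̂ = 0.74312.
Under H₀, SE = √(p₀(1−p₀)/n) = √(0.70·0.30/109) = √0.001926606 = 0.043893.
Test statistic (full precision, shown to 4 dp): z = (81/109 − 0.70)/SE₀ ≈ 0.9824.
p-value = P(Z ≥ z) with z = 0.9824 → 0.163.

p-value = 0.163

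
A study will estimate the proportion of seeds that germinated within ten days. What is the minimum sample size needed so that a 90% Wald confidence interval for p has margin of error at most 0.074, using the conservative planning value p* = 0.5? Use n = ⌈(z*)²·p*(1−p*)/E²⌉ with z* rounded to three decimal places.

For 90% confidence, z* = 1.645.
p*(1−p*) = 0.50·0.50 = 0.2500.
Required n before rounding: 2.706025 × 0.2500 / 0.074² = 123.540.
Rounding up, n = 124.

n = 124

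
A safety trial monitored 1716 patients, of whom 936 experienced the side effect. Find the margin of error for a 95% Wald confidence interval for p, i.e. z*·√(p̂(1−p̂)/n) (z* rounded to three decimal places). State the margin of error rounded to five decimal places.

With x = 936 successes in n = 1716, p̂ = 0.54545.
Standard error of p̂: √(0.247934/1716) = √0.000144484 = 0.012020.
z* = 1.960 at the 95% level.
ME = 1.960·0.012020 = 0.02356.

ME = 0.02356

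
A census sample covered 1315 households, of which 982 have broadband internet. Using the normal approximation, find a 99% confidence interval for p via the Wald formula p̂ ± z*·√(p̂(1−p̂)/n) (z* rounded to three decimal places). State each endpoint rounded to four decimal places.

(0.7159, 0.7777)

Sample proportion p̂ = 982/1315 = 0.74677.
SE(p̂) = √(0.74677·0.25323/1315) = 0.011992.
The 99% critical value is z* = 2.576.
Margin of error: 2.576 × 0.011992 = 0.03089.
Interval: 0.74677 ± 0.03089 → (0.7159, 0.7777).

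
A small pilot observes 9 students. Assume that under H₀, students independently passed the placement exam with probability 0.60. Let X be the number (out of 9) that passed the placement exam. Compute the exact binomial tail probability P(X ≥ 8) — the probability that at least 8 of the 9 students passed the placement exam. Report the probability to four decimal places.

P = 0.0705

X is binomial with n = 9 and p = 0.60.
P(X ≥ 8) = C(9,8)·0.60^8·0.40^1 + C(9,9)·0.60^9·0.40^0.
= 0.060466 + 0.010078 = 0.0705.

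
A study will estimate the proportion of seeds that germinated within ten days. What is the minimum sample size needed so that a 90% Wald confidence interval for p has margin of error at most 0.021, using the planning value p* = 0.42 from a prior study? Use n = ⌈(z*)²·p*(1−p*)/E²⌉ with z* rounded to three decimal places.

The 90% critical value is z* = 1.645.
p*(1−p*) = 0.42·0.58 = 0.2436.
Required n before rounding: 2.706025 × 0.2436 / 0.021² = 1494.757.
⌈1494.757⌉ = 1495.

n = 1495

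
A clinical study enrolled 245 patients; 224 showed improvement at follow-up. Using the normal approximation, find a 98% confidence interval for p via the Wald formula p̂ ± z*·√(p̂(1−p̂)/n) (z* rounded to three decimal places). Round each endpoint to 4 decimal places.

(0.8727, 0.9559)

The sample proportion is 224/245 = 0.91429.
Standard error of p̂: √(0.078367/245) = √0.000319867 = 0.017885.
The 98% critical value is z* = 2.326.
Margin of error: 2.326 × 0.017885 = 0.04160.
So the interval runs from 0.8727 to 0.9559.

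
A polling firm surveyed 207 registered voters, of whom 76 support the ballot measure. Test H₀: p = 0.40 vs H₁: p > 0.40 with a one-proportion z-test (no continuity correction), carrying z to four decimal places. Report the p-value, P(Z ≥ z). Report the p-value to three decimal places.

The sample proportion is 76/207 = 0.36715.
Null standard error: √(0.40·0.60/207) = √0.001159420 = 0.034050.
Test statistic (full precision, shown to 4 dp): z = (76/207 − 0.40)/SE₀ ≈ -0.9648.
From the standard normal, P(Z ≥ z) = 0.833.

p-value = 0.833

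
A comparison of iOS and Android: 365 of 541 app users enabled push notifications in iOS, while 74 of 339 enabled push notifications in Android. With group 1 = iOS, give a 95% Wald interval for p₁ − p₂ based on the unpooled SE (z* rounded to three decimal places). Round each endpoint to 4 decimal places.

p̂₁ = 0.67468, p̂₂ = 0.21829, so the observed difference is 0.45639.
Unpooled SE = √(p̂₁(1−p̂₁)/n₁ + p̂₂(1−p̂₂)/n₂) = √(0.000405708 + 0.000503360) = 0.030151.
z* = 1.960 at the 95% level. Margin of error = 0.05910.
CI: 0.45639 ± 0.05910 = (0.3973, 0.5155).

(0.3973, 0.5155)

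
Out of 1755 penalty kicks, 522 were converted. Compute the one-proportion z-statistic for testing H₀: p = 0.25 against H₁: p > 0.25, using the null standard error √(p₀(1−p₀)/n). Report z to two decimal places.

z = 4.59

p̂ = 522/1755 = 0.29744.
Null standard error: √(0.25·0.75/1755) = √0.000106838 = 0.010336.
z = (p̂ − p₀)/SE = (0.29744 − 0.25)/0.010336 = 4.59.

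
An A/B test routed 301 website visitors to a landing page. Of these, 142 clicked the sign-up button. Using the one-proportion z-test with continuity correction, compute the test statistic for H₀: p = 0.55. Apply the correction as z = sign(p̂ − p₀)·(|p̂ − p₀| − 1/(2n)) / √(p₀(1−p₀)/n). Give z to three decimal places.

With x = 142 successes in n = 301, p̂ = 0.47176. p̂ − p₀ = -0.078239.
1/(2n) = 0.001661.
Corrected numerator: |-0.078239| − 0.001661 = 0.076578.
SE₀ = √(0.55·0.45/301) = 0.028675.
z = −0.076578/0.028675 = -2.671.

z = -2.671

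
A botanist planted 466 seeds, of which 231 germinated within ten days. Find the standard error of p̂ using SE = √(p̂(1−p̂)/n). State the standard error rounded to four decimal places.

SE = 0.0232

With x = 231 successes in n = 466, p̂ = 0.49571.
p̂(1−p̂) = 0.49571·0.50429 = 0.249982.
SE = √(0.249982/466) = √0.000536442 = 0.0232.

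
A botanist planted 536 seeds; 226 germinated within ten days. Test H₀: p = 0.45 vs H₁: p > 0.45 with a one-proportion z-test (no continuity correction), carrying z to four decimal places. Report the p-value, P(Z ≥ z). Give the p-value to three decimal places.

p-value = 0.907

With x = 226 successes in n = 536, p̂ = 0.42164.
Null standard error: √(0.45·0.55/536) = √0.000461754 = 0.021488.
Test statistic (full precision, shown to 4 dp): z = (226/536 − 0.45)/SE₀ ≈ -1.3197.
From the standard normal, P(Z ≥ z) = 0.907.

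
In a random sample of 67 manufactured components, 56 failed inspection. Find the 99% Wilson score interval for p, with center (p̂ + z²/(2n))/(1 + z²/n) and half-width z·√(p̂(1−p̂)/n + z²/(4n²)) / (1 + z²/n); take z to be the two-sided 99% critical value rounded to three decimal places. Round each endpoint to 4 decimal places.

Here p̂ = 56/67 = 0.83582 and z = 2.576 (z² = 6.635776).
1 + z²/n = 1.099041.
Adjusted center: (0.83582 + z²/(2n))/1.099041 = 0.80556.
Radicand: p̂(1−p̂)/n + z²/(4n²) = 0.002048124 + 0.000369558 = 0.002417682.
Half-width = 2.576·√0.002417682/1.099041 = 0.11525.
CI: 0.80556 ± 0.11525 = (0.6903, 0.9208).

(0.6903, 0.9208)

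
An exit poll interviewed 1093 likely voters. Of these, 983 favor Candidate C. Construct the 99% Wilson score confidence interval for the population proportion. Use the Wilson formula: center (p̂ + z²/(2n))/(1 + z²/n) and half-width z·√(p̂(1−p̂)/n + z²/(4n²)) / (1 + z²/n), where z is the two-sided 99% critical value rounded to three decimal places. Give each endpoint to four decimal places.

Here p̂ = 983/1093 = 0.89936 and z = 2.576 (z² = 6.635776).
Denominator 1 + z²/n = 1 + 6.635776/1093 = 1.006071.
Adjusted center: (0.89936 + z²/(2n))/1.006071 = 0.89695.
Radicand: p̂(1−p̂)/n + z²/(4n²) = 0.000082811 + 0.000001389 = 0.000084200.
Half-width = 2.576·√0.000084200/1.006071 = 0.02349.
Interval: 0.89695 ± 0.02349 → (0.8735, 0.9204).

(0.8735, 0.9204)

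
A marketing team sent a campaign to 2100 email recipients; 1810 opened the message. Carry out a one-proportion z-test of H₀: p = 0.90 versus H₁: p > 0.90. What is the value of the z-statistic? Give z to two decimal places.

The sample proportion is 1810/2100 = 0.86190.
SE₀ = √(0.90·0.10/2100) = 0.006547.
z = (p̂ − p₀)/SE = (0.86190 − 0.90)/0.006547 = -5.82.

z = -5.82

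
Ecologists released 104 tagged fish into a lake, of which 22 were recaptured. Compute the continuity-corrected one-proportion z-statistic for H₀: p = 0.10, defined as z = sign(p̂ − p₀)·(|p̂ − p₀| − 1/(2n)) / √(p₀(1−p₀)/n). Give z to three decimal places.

z = 3.628

The sample proportion is 22/104 = 0.21154. p̂ − p₀ = 0.111538.
Continuity correction 1/(2n) = 1/208 = 0.004808.
Corrected numerator: |0.111538| − 0.004808 = 0.106730.
Under H₀, SE = √(p₀(1−p₀)/n) = √(0.10·0.90/104) = √0.000865385 = 0.029417.
z = +0.106730/0.029417 = 3.628.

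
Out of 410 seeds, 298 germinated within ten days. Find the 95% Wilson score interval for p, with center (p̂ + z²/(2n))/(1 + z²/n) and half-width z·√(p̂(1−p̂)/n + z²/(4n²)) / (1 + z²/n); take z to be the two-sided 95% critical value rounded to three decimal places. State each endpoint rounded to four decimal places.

Here p̂ = 298/410 = 0.72683 and z = 1.960 (z² = 3.841600).
1 + z²/n = 1.009370.
Adjusted center: (0.72683 + z²/(2n))/1.009370 = 0.72472.
Radicand: p̂(1−p̂)/n + z²/(4n²) = 0.000484265 + 0.000005713 = 0.000489978.
Half-width = 1.960·√0.000489978/1.009370 = 0.04298.
Interval: 0.72472 ± 0.04298 → (0.6817, 0.7677).

(0.6817, 0.7677)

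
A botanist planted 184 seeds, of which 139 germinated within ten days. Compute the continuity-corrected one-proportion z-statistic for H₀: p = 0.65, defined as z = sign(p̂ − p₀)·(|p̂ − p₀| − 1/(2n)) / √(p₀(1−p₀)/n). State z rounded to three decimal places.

Sample proportion p̂ = 139/184 = 0.75543. p̂ − p₀ = 0.105435.
1/(2n) = 0.002717.
Corrected numerator: |0.105435| − 0.002717 = 0.102718.
SE₀ = √(0.65·0.35/184) = 0.035163.
z = +0.102718/0.035163 = 2.921.

z = 2.921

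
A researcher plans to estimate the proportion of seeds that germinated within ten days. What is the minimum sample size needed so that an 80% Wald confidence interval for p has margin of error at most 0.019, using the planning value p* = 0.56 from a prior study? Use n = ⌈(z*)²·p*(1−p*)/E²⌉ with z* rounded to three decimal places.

z* = 1.282 at the 80% level.
p*(1−p*) = 0.56·0.44 = 0.2464.
(z*)²·p*(1−p*)/E² = 1.643524·0.2464/0.000361 = 1121.785.
Rounding up, n = 1122.

n = 1122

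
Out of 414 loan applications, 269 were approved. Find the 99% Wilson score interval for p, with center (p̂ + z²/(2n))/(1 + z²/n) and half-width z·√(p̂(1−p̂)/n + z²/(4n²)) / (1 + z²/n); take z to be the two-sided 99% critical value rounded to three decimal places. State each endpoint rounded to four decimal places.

(0.5874, 0.7074)

p̂ = 269/414 = 0.64976; z = 2.576, so z² = 6.635776.
Denominator 1 + z²/n = 1 + 6.635776/414 = 1.016028.
Center = (0.64976 + 0.008014)/1.016028 = 0.64740.
Radicand: p̂(1−p̂)/n + z²/(4n²) = 0.000549692 + 0.000009679 = 0.000559371.
Half-width = 2.576·√0.000559371/1.016028 = 0.05996.
CI: 0.64740 ± 0.05996 = (0.5874, 0.7074).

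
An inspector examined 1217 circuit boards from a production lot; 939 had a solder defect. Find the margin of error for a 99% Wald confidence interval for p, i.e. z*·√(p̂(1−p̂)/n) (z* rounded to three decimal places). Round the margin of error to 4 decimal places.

ME = 0.0310

With x = 939 successes in n = 1217, p̂ = 0.77157.
SE = √(p̂(1−p̂)/n) = √(0.176250/1217) = 0.012034.
z* = 2.576 at the 99% level.
So ME = 0.0310.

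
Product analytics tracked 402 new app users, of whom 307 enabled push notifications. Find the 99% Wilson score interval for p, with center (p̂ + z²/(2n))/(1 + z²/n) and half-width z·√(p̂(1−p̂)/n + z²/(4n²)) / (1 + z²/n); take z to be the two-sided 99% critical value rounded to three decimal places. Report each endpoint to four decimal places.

p̂ = 307/402 = 0.76368; z = 2.576, so z² = 6.635776.
1 + z²/n = 1.016507.
Adjusted center: (0.76368 + z²/(2n))/1.016507 = 0.75940.
Radicand: p̂(1−p̂)/n + z²/(4n²) = 0.000448935 + 0.000010265 = 0.000459200.
Half-width = z·√(radicand)/denom = 2.576·0.021429/1.016507 = 0.05430.
So the interval runs from 0.7051 to 0.8137.

(0.7051, 0.8137)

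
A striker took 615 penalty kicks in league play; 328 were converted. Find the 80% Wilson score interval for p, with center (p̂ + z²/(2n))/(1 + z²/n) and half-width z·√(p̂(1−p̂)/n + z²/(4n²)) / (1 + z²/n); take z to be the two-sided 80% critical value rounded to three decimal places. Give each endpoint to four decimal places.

p̂ = 328/615 = 0.53333; z = 1.282, so z² = 1.643524.
1 + z²/n = 1.002672.
Center = (0.53333 + 0.001336)/1.002672 = 0.53324.
Radicand: p̂(1−p̂)/n + z²/(4n²) = 0.000404697 + 0.000001086 = 0.000405783.
Half-width = z·√(radicand)/denom = 1.282·0.020144/1.002672 = 0.02576.
Interval: 0.53324 ± 0.02576 → (0.5075, 0.5590).

(0.5075, 0.5590)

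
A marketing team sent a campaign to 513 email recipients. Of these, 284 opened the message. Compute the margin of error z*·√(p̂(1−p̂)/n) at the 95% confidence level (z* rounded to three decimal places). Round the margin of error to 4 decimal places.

ME = 0.0430

p̂ = 284/513 = 0.55361.
SE(p̂) = √(0.55361·0.44639/513) = 0.021948.
The 95% critical value is z* = 1.960.
ME = 1.960·0.021948 = 0.0430.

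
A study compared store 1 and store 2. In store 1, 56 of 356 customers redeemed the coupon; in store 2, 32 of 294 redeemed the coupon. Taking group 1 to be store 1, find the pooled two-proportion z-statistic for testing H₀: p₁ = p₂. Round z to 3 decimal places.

Sample proportions: p̂₁ = 56/356 = 0.15730 and p̂₂ = 32/294 = 0.10884.
Pooled p̂ = (56+32)/(356+294) = 88/650 = 0.13538.
Pooled SE = √[0.1170556·0.00621035] ≈ 0.026962.
z = (p̂₁ − p̂₂)/SE = (0.15730 − 0.10884)/0.026962 = 0.04846/0.026962 = 1.797.

z = 1.797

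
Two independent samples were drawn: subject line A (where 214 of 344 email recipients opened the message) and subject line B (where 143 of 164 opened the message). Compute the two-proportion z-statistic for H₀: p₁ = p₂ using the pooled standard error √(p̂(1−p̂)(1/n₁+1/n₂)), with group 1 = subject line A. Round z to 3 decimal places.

p̂₁ = 214/344 = 0.62209, p̂₂ = 143/164 = 0.87195.
Pooled p̂ = (214+143)/(344+164) = 357/508 = 0.70276.
SE = √[p̂(1−p̂)(1/n₁+1/n₂)] = √[0.70276·0.29724·(1/344+1/164)] ≈ 0.043370.
z = (p̂₁ − p̂₂)/SE = (0.62209 − 0.87195)/0.043370 = -0.24986/0.043370 = -5.761.

z = -5.761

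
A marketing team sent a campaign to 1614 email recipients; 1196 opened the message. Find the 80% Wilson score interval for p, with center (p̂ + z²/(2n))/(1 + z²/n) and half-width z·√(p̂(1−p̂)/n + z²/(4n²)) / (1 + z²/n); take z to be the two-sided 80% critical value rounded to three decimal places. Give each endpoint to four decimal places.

p̂ = 1196/1614 = 0.74102; z = 1.282, so z² = 1.643524.
Denominator 1 + z²/n = 1 + 1.643524/1614 = 1.001018.
Adjusted center: (0.74102 + z²/(2n))/1.001018 = 0.74077.
Radicand: p̂(1−p̂)/n + z²/(4n²) = 0.000118904 + 0.000000158 = 0.000119062.
Half-width = z·√(radicand)/denom = 1.282·0.010912/1.001018 = 0.01397.
Interval: 0.74077 ± 0.01397 → (0.7268, 0.7547).

(0.7268, 0.7547)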